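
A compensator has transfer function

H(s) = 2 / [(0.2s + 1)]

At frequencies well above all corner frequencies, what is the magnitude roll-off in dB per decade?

Each pole contributes −20 dB/decade at high frequency; each zero contributes +20 dB/decade.
Net: 0 zero(s) − 1 pole(s) → -20 dB/decade.

-20 dB/decade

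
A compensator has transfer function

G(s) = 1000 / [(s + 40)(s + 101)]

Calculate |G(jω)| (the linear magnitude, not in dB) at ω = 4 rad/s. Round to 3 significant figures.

0.246

At s = jω = j4:
pole (s+40): 40 + j4 → |·| = √(40²+4²) = √1616 ≈ 40.2, ∠ = arctan(4/40) ≈ 5.71°
pole (s+101): 101 + j4 → |·| = √(101²+4²) = √10217 ≈ 101.08, ∠ = arctan(4/101) ≈ 2.27°
|G| = 1000 / 4063.4 ≈ 0.2461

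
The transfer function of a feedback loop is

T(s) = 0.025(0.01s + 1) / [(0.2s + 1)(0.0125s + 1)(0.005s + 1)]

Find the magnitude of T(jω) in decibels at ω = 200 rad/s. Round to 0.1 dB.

-68.7 dB

At ω = 200 rad/s:
zero (1 + j200·0.01) = 1 + j2 → |·| ≈ 2.2361, ∠ ≈ 63.43°
pole (1 + j200·0.2) = 1 + j40 → |·| ≈ 40.012, ∠ ≈ 88.57°
pole (1 + j200·0.0125) = 1 + j2.5 → |·| ≈ 2.6926, ∠ ≈ 68.20°
pole (1 + j200·0.005) = 1 + j1 → |·| ≈ 1.4142, ∠ ≈ 45.00°
|T| = 0.025 · 2.2361 / (40.012 · 2.6926 · 1.4142) ≈ 0.00036691
Gain = 20 log₁₀(0.00036691) ≈ -68.71 dB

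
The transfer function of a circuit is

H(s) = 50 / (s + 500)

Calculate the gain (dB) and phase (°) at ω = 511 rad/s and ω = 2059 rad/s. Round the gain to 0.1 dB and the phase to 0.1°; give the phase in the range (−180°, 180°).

ω = 511: -23.1 dB, -45.6°; ω = 2059: -32.5 dB, -76.4°

At s = jω = j511:
pole (s+500): 500 + j511 → |·| = √(500²+511²) = √511121 ≈ 714.93, ∠ = arctan(511/500) ≈ 45.62°
|H| = 50 / 714.93 ≈ 0.069937
Gain = 20 log₁₀(0.069937) ≈ -23.11 dB
∠H = 0.00° − 45.62° = -45.62°

At s = jω = j2059:
pole (s+500): 500 + j2059 → |·| = √(500²+2059²) = √4489481 ≈ 2118.8, ∠ = arctan(2059/500) ≈ 76.35°
|H| = 50 / 2118.8 ≈ 0.023598
Gain = 20 log₁₀(0.023598) ≈ -32.54 dB
∠H = 0.00° − 76.35° = -76.35°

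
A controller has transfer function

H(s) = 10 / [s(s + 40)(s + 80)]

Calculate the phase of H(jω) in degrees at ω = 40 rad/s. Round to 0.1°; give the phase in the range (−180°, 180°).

-161.6°

At s = jω = j40:
pole (s+40): 40 + j40 → |·| = √(40²+40²) = √3200 ≈ 56.569, ∠ = arctan(40/40) ≈ 45.00°
pole (s+80): 80 + j40 → |·| = √(80²+40²) = √8000 ≈ 89.443, ∠ = arctan(40/80) ≈ 26.57°
pole at origin: |s| = 40, ∠ = 90.00° (in denominator)
∠H = 0.00° − 161.57° = -161.57°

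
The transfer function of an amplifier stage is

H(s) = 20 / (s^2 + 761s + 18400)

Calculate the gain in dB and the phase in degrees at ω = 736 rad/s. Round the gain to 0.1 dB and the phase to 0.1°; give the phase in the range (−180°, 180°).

Substitute s = j736:
Numerator: 20 = 20 + j0
Denominator: (j736)^2 + 761(j736) + 18400 = -523296 + j560096
|N| = √(20² + 0²) ≈ 20, ∠N ≈ 0.00°
|D| = √(523296² + 560096²) ≈ 7.6652e+05, ∠D ≈ 133.05°
|H| = 20 / 7.6652e+05 ≈ 2.6092e-05
Gain = 20 log₁₀(2.6092e-05) ≈ -91.67 dB
∠H = 0.00° − 133.05° = -133.05°

-91.7 dB, -133.1°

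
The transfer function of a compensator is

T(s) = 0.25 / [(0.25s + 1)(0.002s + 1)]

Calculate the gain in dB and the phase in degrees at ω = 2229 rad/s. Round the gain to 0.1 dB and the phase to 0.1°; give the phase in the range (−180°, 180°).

-80.2 dB, -167.3°

At ω = 2229 rad/s:
pole (1 + j2229·0.25) = 1 + j557.25 → |·| ≈ 557.25, ∠ ≈ 89.90°
pole (1 + j2229·0.002) = 1 + j4.458 → |·| ≈ 4.5688, ∠ ≈ 77.36°
|T| = 0.25 · 1 / (557.25 · 4.5688) ≈ 9.8195e-05
Gain = 20 log₁₀(9.8195e-05) ≈ -80.16 dB
∠T = (0°) − (89.90° + 77.36°) = -167.26°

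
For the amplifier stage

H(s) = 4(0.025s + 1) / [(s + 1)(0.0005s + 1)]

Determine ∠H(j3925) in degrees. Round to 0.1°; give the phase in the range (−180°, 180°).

-63.6°

At ω = 3925 rad/s:
zero (1 + j3925·0.025) = 1 + j98.125 → |·| ≈ 98.13, ∠ ≈ 89.42°
pole (1 + j3925·1) = 1 + j3925 → |·| ≈ 3925, ∠ ≈ 89.99°
pole (1 + j3925·0.0005) = 1 + j1.9625 → |·| ≈ 2.2026, ∠ ≈ 63.00°
∠H = (89.42°) − (89.99° + 63.00°) = -63.57°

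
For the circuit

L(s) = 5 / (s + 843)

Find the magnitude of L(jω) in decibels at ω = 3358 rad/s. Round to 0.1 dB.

-56.8 dB

Substitute s = j3358:
Numerator: 5 = 5 + j0
Denominator: (j3358) + 843 = 843 + j3358
|N| = √(5² + 0²) ≈ 5, ∠N ≈ 0.00°
|D| = √(843² + 3358²) ≈ 3462.2, ∠D ≈ 75.91°
|L| = 5 / 3462.2 ≈ 0.0014442
Gain = 20 log₁₀(0.0014442) ≈ -56.81 dB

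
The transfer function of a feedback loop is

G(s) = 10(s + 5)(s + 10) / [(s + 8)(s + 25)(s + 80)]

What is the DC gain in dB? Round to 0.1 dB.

G(0) = 10·5·10 / (8·25·80) = 0.03125
20 log₁₀(0.03125) ≈ -30.10 dB

-30.1 dB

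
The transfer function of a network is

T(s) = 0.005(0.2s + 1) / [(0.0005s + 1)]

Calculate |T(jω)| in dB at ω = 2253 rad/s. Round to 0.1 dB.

3.5 dB

At ω = 2253 rad/s:
zero (1 + j2253·0.2) = 1 + j450.6 → |·| ≈ 450.6, ∠ ≈ 89.87°
pole (1 + j2253·0.0005) = 1 + j1.1265 → |·| ≈ 1.5063, ∠ ≈ 48.40°
|T| = 0.005 · 450.6 / (1.5063) ≈ 1.4957
Gain = 20 log₁₀(1.4957) ≈ 3.50 dB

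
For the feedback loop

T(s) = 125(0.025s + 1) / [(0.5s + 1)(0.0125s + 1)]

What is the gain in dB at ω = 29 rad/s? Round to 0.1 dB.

At ω = 29 rad/s:
zero (1 + j29·0.025) = 1 + j0.725 → |·| ≈ 1.2352, ∠ ≈ 35.94°
pole (1 + j29·0.5) = 1 + j14.5 → |·| ≈ 14.534, ∠ ≈ 86.05°
pole (1 + j29·0.0125) = 1 + j0.3625 → |·| ≈ 1.0637, ∠ ≈ 19.93°
|T| = 125 · 1.2352 / (14.534 · 1.0637) ≈ 9.9872
Gain = 20 log₁₀(9.9872) ≈ 19.99 dB

20.0 dB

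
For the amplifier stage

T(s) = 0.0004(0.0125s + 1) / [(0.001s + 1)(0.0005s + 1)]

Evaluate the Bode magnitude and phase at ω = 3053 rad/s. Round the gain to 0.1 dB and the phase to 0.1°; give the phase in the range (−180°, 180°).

At ω = 3053 rad/s:
zero (1 + j3053·0.0125) = 1 + j38.1625 → |·| ≈ 38.176, ∠ ≈ 88.50°
pole (1 + j3053·0.001) = 1 + j3.053 → |·| ≈ 3.2126, ∠ ≈ 71.86°
pole (1 + j3053·0.0005) = 1 + j1.5265 → |·| ≈ 1.8249, ∠ ≈ 56.77°
|T| = 0.0004 · 38.176 / (3.2126 · 1.8249) ≈ 0.0026047
Gain = 20 log₁₀(0.0026047) ≈ -51.68 dB
∠T = (88.50°) − (71.86° + 56.77°) = -40.13°

-51.7 dB, -40.1°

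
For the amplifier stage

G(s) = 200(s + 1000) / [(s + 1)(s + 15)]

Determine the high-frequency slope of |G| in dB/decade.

Each pole contributes −20 dB/decade at high frequency; each zero contributes +20 dB/decade.
Net: 1 zero(s) − 2 pole(s) → -20 dB/decade.

-20 dB/decade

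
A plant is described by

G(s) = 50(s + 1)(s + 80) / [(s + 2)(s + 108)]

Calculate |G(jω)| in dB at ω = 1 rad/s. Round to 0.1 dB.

At s = jω = j1:
zero (s+1): 1 + j1 → |·| = √(1²+1²) = √2 ≈ 1.4142, ∠ = arctan(1/1) ≈ 45.00°
zero (s+80): 80 + j1 → |·| = √(80²+1²) = √6401 ≈ 80.006, ∠ = arctan(1/80) ≈ 0.72°
pole (s+2): 2 + j1 → |·| = √(2²+1²) = √5 ≈ 2.2361, ∠ = arctan(1/2) ≈ 26.57°
pole (s+108): 108 + j1 → |·| = √(108²+1²) = √11665 ≈ 108, ∠ = arctan(1/108) ≈ 0.53°
|G| = 50 · 113.14 / 241.5 ≈ 23.424
Gain = 20 log₁₀(23.424) ≈ 27.39 dB

27.4 dB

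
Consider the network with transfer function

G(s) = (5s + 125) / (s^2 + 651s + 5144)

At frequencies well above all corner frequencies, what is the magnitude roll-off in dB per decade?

-20 dB/decade

Each pole contributes −20 dB/decade at high frequency; each zero contributes +20 dB/decade.
Net: 1 zero(s) − 2 pole(s) → -20 dB/decade.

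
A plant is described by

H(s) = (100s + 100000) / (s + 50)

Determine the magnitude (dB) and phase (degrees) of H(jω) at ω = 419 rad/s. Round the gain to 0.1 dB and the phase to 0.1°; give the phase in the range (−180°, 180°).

48.2 dB, -60.5°

Substitute s = j419:
Numerator: 100(j419) + 100000 = 100000 + j41900
Denominator: (j419) + 50 = 50 + j419
|N| = √(100000² + 41900²) ≈ 1.0842e+05, ∠N ≈ 22.73°
|D| = √(50² + 419²) ≈ 421.97, ∠D ≈ 83.19°
|H| = 1.0842e+05 / 421.97 ≈ 256.94
Gain = 20 log₁₀(256.94) ≈ 48.20 dB
∠H = 22.73° − 83.19° = -60.46°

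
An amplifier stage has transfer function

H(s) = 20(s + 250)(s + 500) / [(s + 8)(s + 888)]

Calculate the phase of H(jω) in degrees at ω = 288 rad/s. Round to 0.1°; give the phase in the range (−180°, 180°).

-27.4°

At s = jω = j288:
zero (s+250): 250 + j288 → |·| = √(250²+288²) = √145444 ≈ 381.37, ∠ = arctan(288/250) ≈ 49.04°
zero (s+500): 500 + j288 → |·| = √(500²+288²) = √332944 ≈ 577.01, ∠ = arctan(288/500) ≈ 29.94°
pole (s+8): 8 + j288 → |·| = √(8²+288²) = √83008 ≈ 288.11, ∠ = arctan(288/8) ≈ 88.41°
pole (s+888): 888 + j288 → |·| = √(888²+288²) = √871488 ≈ 933.54, ∠ = arctan(288/888) ≈ 17.97°
∠H = 78.98° − 106.38° = -27.40°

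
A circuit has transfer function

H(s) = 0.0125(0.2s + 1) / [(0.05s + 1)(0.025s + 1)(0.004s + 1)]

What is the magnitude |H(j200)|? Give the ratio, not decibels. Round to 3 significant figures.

0.00762

At ω = 200 rad/s:
zero (1 + j200·0.2) = 1 + j40 → |·| ≈ 40.012, ∠ ≈ 88.57°
pole (1 + j200·0.05) = 1 + j10 → |·| ≈ 10.05, ∠ ≈ 84.29°
pole (1 + j200·0.025) = 1 + j5 → |·| ≈ 5.099, ∠ ≈ 78.69°
pole (1 + j200·0.004) = 1 + j0.8 → |·| ≈ 1.2806, ∠ ≈ 38.66°
|H| = 0.0125 · 40.012 / (10.05 · 5.099 · 1.2806) ≈ 0.0076214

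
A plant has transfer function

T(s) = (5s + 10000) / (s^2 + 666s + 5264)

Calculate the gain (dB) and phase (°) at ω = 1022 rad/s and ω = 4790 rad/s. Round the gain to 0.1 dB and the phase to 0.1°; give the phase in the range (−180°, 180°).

ω = 1022: -40.9 dB, -119.7°; ω = 4790: -59.0 dB, -104.7°

Substitute s = j1022:
Numerator: 5(j1022) + 10000 = 10000 + j5110
Denominator: (j1022)^2 + 666(j1022) + 5264 = -1039220 + j680652
|N| = √(10000² + 5110²) ≈ 11230, ∠N ≈ 27.07°
|D| = √(1039220² + 680652²) ≈ 1.2423e+06, ∠D ≈ 146.78°
|T| = 11230 / 1.2423e+06 ≈ 0.0090397
Gain = 20 log₁₀(0.0090397) ≈ -40.88 dB
∠T = 27.07° − 146.78° = -119.71°

Substitute s = j4790:
Numerator: 5(j4790) + 10000 = 10000 + j23950
Denominator: (j4790)^2 + 666(j4790) + 5264 = -22938836 + j3190140
|N| = √(10000² + 23950²) ≈ 25954, ∠N ≈ 67.34°
|D| = √(22938836² + 3190140²) ≈ 2.316e+07, ∠D ≈ 172.08°
|T| = 25954 / 2.316e+07 ≈ 0.0011206
Gain = 20 log₁₀(0.0011206) ≈ -59.01 dB
∠T = 67.34° − 172.08° = -104.74°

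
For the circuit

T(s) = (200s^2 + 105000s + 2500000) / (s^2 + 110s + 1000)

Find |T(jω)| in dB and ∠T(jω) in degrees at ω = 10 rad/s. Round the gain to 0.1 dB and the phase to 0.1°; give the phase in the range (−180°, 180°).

Substitute s = j10:
Numerator: 200(j10)^2 + 105000(j10) + 2500000 = 2480000 + j1050000
Denominator: (j10)^2 + 110(j10) + 1000 = 900 + j1100
|N| = √(2480000² + 1050000²) ≈ 2.6931e+06, ∠N ≈ 22.95°
|D| = √(900² + 1100²) ≈ 1421.3, ∠D ≈ 50.71°
|T| = 2.6931e+06 / 1421.3 ≈ 1894.8
Gain = 20 log₁₀(1894.8) ≈ 65.55 dB
∠T = 22.95° − 50.71° = -27.76°

65.6 dB, -27.8°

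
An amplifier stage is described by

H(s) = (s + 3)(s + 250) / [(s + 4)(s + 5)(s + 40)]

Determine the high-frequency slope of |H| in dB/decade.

-20 dB/decade

Each pole contributes −20 dB/decade at high frequency; each zero contributes +20 dB/decade.
Net: 2 zero(s) − 3 pole(s) → -20 dB/decade.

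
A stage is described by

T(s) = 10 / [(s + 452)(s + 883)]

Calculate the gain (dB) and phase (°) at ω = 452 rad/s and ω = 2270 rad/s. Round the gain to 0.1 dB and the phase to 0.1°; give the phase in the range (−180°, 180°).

ω = 452: -96.0 dB, -72.1°; ω = 2270: -115.0 dB, -147.5°

At s = jω = j452:
pole (s+452): 452 + j452 → |·| = √(452²+452²) = √408608 ≈ 639.22, ∠ = arctan(452/452) ≈ 45.00°
pole (s+883): 883 + j452 → |·| = √(883²+452²) = √983993 ≈ 991.96, ∠ = arctan(452/883) ≈ 27.11°
|T| = 10 / 6.3408e+05 ≈ 1.5771e-05
Gain = 20 log₁₀(1.5771e-05) ≈ -96.04 dB
∠T = 0.00° − 72.11° = -72.11°

At s = jω = j2270:
pole (s+452): 452 + j2270 → |·| = √(452²+2270²) = √5357204 ≈ 2314.6, ∠ = arctan(2270/452) ≈ 78.74°
pole (s+883): 883 + j2270 → |·| = √(883²+2270²) = √5932589 ≈ 2435.7, ∠ = arctan(2270/883) ≈ 68.74°
|T| = 10 / 5.6377e+06 ≈ 1.7738e-06
Gain = 20 log₁₀(1.7738e-06) ≈ -115.02 dB
∠T = 0.00° − 147.48° = -147.48°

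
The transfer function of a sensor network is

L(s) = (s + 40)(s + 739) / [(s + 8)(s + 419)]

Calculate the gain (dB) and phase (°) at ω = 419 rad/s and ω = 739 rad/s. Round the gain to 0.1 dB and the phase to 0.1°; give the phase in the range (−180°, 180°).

ω = 419: 3.2 dB, -19.8°; ω = 739: 1.8 dB, -17.9°

At s = jω = j419:
zero (s+40): 40 + j419 → |·| = √(40²+419²) = √177161 ≈ 420.9, ∠ = arctan(419/40) ≈ 84.55°
zero (s+739): 739 + j419 → |·| = √(739²+419²) = √721682 ≈ 849.52, ∠ = arctan(419/739) ≈ 29.55°
pole (s+8): 8 + j419 → |·| = √(8²+419²) = √175625 ≈ 419.08, ∠ = arctan(419/8) ≈ 88.91°
pole (s+419): 419 + j419 → |·| = √(419²+419²) = √351122 ≈ 592.56, ∠ = arctan(419/419) ≈ 45.00°
|L| = 1 · 3.5756e+05 / 2.4833e+05 ≈ 1.4399
Gain = 20 log₁₀(1.4399) ≈ 3.17 dB
∠L = 114.10° − 133.91° = -19.81°

At s = jω = j739:
zero (s+40): 40 + j739 → |·| = √(40²+739²) = √547721 ≈ 740.08, ∠ = arctan(739/40) ≈ 86.90°
zero (s+739): 739 + j739 → |·| = √(739²+739²) = √1092242 ≈ 1045.1, ∠ = arctan(739/739) ≈ 45.00°
pole (s+8): 8 + j739 → |·| = √(8²+739²) = √546185 ≈ 739.04, ∠ = arctan(739/8) ≈ 89.38°
pole (s+419): 419 + j739 → |·| = √(419²+739²) = √721682 ≈ 849.52, ∠ = arctan(739/419) ≈ 60.45°
|L| = 1 · 7.7346e+05 / 6.2783e+05 ≈ 1.232
Gain = 20 log₁₀(1.232) ≈ 1.81 dB
∠L = 131.90° − 149.83° = -17.93°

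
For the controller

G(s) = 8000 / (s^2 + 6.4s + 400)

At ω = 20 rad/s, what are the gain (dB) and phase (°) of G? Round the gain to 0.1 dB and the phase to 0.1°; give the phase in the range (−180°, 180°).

35.9 dB, -90.0°

At s = jω = j20:
quadratic: (j20)² + 6.4·j20 + 400 = 0 + j128 → |·| ≈ 128, ∠ ≈ 90.00°
|G| = 8000 / 128 ≈ 62.5
Gain = 20 log₁₀(62.5) ≈ 35.92 dB
∠G = 0.00° − 90.00° = -90.00°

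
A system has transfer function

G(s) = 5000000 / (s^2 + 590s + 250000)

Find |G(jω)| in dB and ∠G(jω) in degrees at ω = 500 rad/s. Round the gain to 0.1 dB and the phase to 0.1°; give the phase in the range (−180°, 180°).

24.6 dB, -90.0°

At s = jω = j500:
quadratic: (j500)² + 590·j500 + 250000 = 0 + j295000 → |·| ≈ 2.95e+05, ∠ ≈ 90.00°
|G| = 5000000 / 2.95e+05 ≈ 16.949
Gain = 20 log₁₀(16.949) ≈ 24.58 dB
∠G = 0.00° − 90.00° = -90.00°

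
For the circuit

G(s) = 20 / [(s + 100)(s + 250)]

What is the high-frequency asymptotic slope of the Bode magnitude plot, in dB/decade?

-40 dB/decade

Each pole contributes −20 dB/decade at high frequency; each zero contributes +20 dB/decade.
Net: 0 zero(s) − 2 pole(s) → -40 dB/decade.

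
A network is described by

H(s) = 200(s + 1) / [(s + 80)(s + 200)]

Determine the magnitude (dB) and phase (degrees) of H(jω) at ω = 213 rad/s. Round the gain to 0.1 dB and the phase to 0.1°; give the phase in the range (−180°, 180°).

At s = jω = j213:
zero (s+1): 1 + j213 → |·| = √(1²+213²) = √45370 ≈ 213, ∠ = arctan(213/1) ≈ 89.73°
pole (s+80): 80 + j213 → |·| = √(80²+213²) = √51769 ≈ 227.53, ∠ = arctan(213/80) ≈ 69.41°
pole (s+200): 200 + j213 → |·| = √(200²+213²) = √85369 ≈ 292.18, ∠ = arctan(213/200) ≈ 46.80°
|H| = 200 · 213 / 66480 ≈ 0.64079
Gain = 20 log₁₀(0.64079) ≈ -3.87 dB
∠H = 89.73° − 116.21° = -26.48°

-3.9 dB, -26.5°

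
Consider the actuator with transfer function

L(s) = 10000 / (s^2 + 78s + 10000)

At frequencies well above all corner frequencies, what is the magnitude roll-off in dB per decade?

-40 dB/decade

Each pole contributes −20 dB/decade at high frequency; each zero contributes +20 dB/decade.
Net: 0 zero(s) − 2 pole(s) → -40 dB/decade.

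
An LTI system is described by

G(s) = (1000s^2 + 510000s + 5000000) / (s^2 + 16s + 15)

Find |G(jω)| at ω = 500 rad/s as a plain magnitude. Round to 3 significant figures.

Substitute s = j500:
Numerator: 1000(j500)^2 + 510000(j500) + 5000000 = -245000000 + j255000000
Denominator: (j500)^2 + 16(j500) + 15 = -249985 + j8000
|N| = √(245000000² + 255000000²) ≈ 3.5362e+08, ∠N ≈ 133.85°
|D| = √(249985² + 8000²) ≈ 2.5011e+05, ∠D ≈ 178.17°
|G| = 3.5362e+08 / 2.5011e+05 ≈ 1413.9

1.41e+03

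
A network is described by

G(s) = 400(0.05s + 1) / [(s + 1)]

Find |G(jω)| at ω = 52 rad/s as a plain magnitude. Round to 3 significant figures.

21.4

At ω = 52 rad/s:
zero (1 + j52·0.05) = 1 + j2.6 → |·| ≈ 2.7857, ∠ ≈ 68.96°
pole (1 + j52·1) = 1 + j52 → |·| ≈ 52.01, ∠ ≈ 88.90°
|G| = 400 · 2.7857 / (52.01) ≈ 21.424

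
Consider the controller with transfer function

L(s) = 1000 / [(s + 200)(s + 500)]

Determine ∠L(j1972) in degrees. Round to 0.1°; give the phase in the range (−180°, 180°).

At s = jω = j1972:
pole (s+200): 200 + j1972 → |·| = √(200²+1972²) = √3928784 ≈ 1982.1, ∠ = arctan(1972/200) ≈ 84.21°
pole (s+500): 500 + j1972 → |·| = √(500²+1972²) = √4138784 ≈ 2034.4, ∠ = arctan(1972/500) ≈ 75.77°
∠L = 0.00° − 159.98° = -159.98°

-160.0°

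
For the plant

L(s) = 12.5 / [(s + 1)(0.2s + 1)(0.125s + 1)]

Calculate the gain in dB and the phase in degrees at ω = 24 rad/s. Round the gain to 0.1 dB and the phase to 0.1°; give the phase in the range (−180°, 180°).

-29.5 dB, 122.6°

At ω = 24 rad/s:
pole (1 + j24·1) = 1 + j24 → |·| ≈ 24.021, ∠ ≈ 87.61°
pole (1 + j24·0.2) = 1 + j4.8 → |·| ≈ 4.9031, ∠ ≈ 78.23°
pole (1 + j24·0.125) = 1 + j3 → |·| ≈ 3.1623, ∠ ≈ 71.57°
|L| = 12.5 · 1 / (24.021 · 4.9031 · 3.1623) ≈ 0.033562
Gain = 20 log₁₀(0.033562) ≈ -29.48 dB
∠L = (0°) − (87.61° + 78.23° + 71.57°) = -237.41° ≡ 122.59° (principal value)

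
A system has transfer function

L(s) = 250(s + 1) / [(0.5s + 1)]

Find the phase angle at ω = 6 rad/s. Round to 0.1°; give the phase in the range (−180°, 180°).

At ω = 6 rad/s:
zero (1 + j6·1) = 1 + j6 → |·| ≈ 6.0828, ∠ ≈ 80.54°
pole (1 + j6·0.5) = 1 + j3 → |·| ≈ 3.1623, ∠ ≈ 71.57°
∠L = (80.54°) − (71.57°) = 8.97°

9.0°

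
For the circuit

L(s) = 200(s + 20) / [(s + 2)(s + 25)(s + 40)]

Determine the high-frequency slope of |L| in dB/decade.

-40 dB/decade

Each pole contributes −20 dB/decade at high frequency; each zero contributes +20 dB/decade.
Net: 1 zero(s) − 3 pole(s) → -40 dB/decade.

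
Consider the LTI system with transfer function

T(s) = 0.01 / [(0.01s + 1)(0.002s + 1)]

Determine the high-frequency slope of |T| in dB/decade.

-40 dB/decade

Each pole contributes −20 dB/decade at high frequency; each zero contributes +20 dB/decade.
Net: 0 zero(s) − 2 pole(s) → -40 dB/decade.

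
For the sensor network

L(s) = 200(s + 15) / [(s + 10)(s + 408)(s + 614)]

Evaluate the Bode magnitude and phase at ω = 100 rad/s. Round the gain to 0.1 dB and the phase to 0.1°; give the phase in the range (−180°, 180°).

-62.3 dB, -25.8°

At s = jω = j100:
zero (s+15): 15 + j100 → |·| = √(15²+100²) = √10225 ≈ 101.12, ∠ = arctan(100/15) ≈ 81.47°
pole (s+10): 10 + j100 → |·| = √(10²+100²) = √10100 ≈ 100.5, ∠ = arctan(100/10) ≈ 84.29°
pole (s+408): 408 + j100 → |·| = √(408²+100²) = √176464 ≈ 420.08, ∠ = arctan(100/408) ≈ 13.77°
pole (s+614): 614 + j100 → |·| = √(614²+100²) = √386996 ≈ 622.09, ∠ = arctan(100/614) ≈ 9.25°
|L| = 200 · 101.12 / 2.6263e+07 ≈ 0.00077006
Gain = 20 log₁₀(0.00077006) ≈ -62.27 dB
∠L = 81.47° − 107.31° = -25.84°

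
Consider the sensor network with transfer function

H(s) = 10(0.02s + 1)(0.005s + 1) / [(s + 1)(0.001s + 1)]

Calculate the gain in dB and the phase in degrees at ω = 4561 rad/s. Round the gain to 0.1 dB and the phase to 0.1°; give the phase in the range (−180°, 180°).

At ω = 4561 rad/s:
zero (1 + j4561·0.02) = 1 + j91.22 → |·| ≈ 91.225, ∠ ≈ 89.37°
zero (1 + j4561·0.005) = 1 + j22.805 → |·| ≈ 22.827, ∠ ≈ 87.49°
pole (1 + j4561·1) = 1 + j4561 → |·| ≈ 4561, ∠ ≈ 89.99°
pole (1 + j4561·0.001) = 1 + j4.561 → |·| ≈ 4.6693, ∠ ≈ 77.63°
|H| = 10 · 91.225 · 22.827 / (4561 · 4.6693) ≈ 0.9778
Gain = 20 log₁₀(0.9778) ≈ -0.19 dB
∠H = (89.37° + 87.49°) − (89.99° + 77.63°) = 9.24°

-0.2 dB, 9.2°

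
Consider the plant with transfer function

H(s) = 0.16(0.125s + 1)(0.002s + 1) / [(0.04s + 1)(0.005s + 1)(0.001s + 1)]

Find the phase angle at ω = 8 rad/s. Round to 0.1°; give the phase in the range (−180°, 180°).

25.4°

At ω = 8 rad/s:
zero (1 + j8·0.125) = 1 + j1 → |·| ≈ 1.4142, ∠ ≈ 45.00°
zero (1 + j8·0.002) = 1 + j0.016 → |·| ≈ 1.0001, ∠ ≈ 0.92°
pole (1 + j8·0.04) = 1 + j0.32 → |·| ≈ 1.05, ∠ ≈ 17.74°
pole (1 + j8·0.005) = 1 + j0.04 → |·| ≈ 1.0008, ∠ ≈ 2.29°
pole (1 + j8·0.001) = 1 + j0.008 → |·| ≈ 1, ∠ ≈ 0.46°
∠H = (45.00° + 0.92°) − (17.74° + 2.29° + 0.46°) = 25.43°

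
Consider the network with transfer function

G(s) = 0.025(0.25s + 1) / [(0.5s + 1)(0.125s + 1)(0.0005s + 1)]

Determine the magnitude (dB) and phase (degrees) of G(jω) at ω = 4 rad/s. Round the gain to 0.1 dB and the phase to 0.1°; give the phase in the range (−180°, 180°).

-37.0 dB, -45.1°

At ω = 4 rad/s:
zero (1 + j4·0.25) = 1 + j1 → |·| ≈ 1.4142, ∠ ≈ 45.00°
pole (1 + j4·0.5) = 1 + j2 → |·| ≈ 2.2361, ∠ ≈ 63.43°
pole (1 + j4·0.125) = 1 + j0.5 → |·| ≈ 1.118, ∠ ≈ 26.57°
pole (1 + j4·0.0005) = 1 + j0.002 → |·| ≈ 1, ∠ ≈ 0.11°
|G| = 0.025 · 1.4142 / (2.2361 · 1.118 · 1) ≈ 0.014142
Gain = 20 log₁₀(0.014142) ≈ -36.99 dB
∠G = (45.00°) − (63.43° + 26.57° + 0.11°) = -45.11°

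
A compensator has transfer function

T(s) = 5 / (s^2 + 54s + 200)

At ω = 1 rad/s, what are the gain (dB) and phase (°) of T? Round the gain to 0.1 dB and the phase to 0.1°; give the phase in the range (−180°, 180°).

Substitute s = j1:
Numerator: 5 = 5 + j0
Denominator: (j1)^2 + 54(j1) + 200 = 199 + j54
|N| = √(5² + 0²) ≈ 5, ∠N ≈ 0.00°
|D| = √(199² + 54²) ≈ 206.2, ∠D ≈ 15.18°
|T| = 5 / 206.2 ≈ 0.024248
Gain = 20 log₁₀(0.024248) ≈ -32.31 dB
∠T = 0.00° − 15.18° = -15.18°

-32.3 dB, -15.2°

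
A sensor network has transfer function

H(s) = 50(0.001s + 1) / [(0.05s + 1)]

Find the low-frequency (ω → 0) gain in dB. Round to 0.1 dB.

34.0 dB

H(0) = 50 · 1 / 1 = 50
20 log₁₀(50) ≈ 33.98 dB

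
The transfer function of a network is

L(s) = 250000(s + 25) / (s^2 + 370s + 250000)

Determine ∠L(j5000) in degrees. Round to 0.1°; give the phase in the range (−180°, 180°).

At s = jω = j5000:
zero (s+25): 25 + j5000 → |·| = √(25²+5000²) = √25000625 ≈ 5000.1, ∠ = arctan(5000/25) ≈ 89.71°
quadratic: (j5000)² + 370·j5000 + 250000 = -24750000 + j1850000 → |·| ≈ 2.4819e+07, ∠ ≈ 175.73°
∠L = 89.71° − 175.73° = -86.02°

-86.0°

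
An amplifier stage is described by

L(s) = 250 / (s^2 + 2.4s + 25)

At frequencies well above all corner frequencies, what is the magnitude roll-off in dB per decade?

-40 dB/decade

Each pole contributes −20 dB/decade at high frequency; each zero contributes +20 dB/decade.
Net: 0 zero(s) − 2 pole(s) → -40 dB/decade.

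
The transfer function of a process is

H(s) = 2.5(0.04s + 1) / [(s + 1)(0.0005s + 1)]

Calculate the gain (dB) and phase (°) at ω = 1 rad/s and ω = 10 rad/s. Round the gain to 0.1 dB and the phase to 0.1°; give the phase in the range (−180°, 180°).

At ω = 1 rad/s:
zero (1 + j1·0.04) = 1 + j0.04 → |·| ≈ 1.0008, ∠ ≈ 2.29°
pole (1 + j1·1) = 1 + j1 → |·| ≈ 1.4142, ∠ ≈ 45.00°
pole (1 + j1·0.0005) = 1 + j0.0005 → |·| ≈ 1, ∠ ≈ 0.03°
|H| = 2.5 · 1.0008 / (1.4142 · 1) ≈ 1.7692
Gain = 20 log₁₀(1.7692) ≈ 4.96 dB
∠H = (2.29°) − (45.00° + 0.03°) = -42.74°

At ω = 10 rad/s:
zero (1 + j10·0.04) = 1 + j0.4 → |·| ≈ 1.077, ∠ ≈ 21.80°
pole (1 + j10·1) = 1 + j10 → |·| ≈ 10.05, ∠ ≈ 84.29°
pole (1 + j10·0.0005) = 1 + j0.005 → |·| ≈ 1, ∠ ≈ 0.29°
|H| = 2.5 · 1.077 / (10.05 · 1) ≈ 0.26791
Gain = 20 log₁₀(0.26791) ≈ -11.44 dB
∠H = (21.80°) − (84.29° + 0.29°) = -62.78°

ω = 1: 5.0 dB, -42.7°; ω = 10: -11.4 dB, -62.8°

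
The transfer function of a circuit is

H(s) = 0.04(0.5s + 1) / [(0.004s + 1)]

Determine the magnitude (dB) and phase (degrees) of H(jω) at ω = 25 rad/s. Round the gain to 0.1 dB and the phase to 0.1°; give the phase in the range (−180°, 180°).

At ω = 25 rad/s:
zero (1 + j25·0.5) = 1 + j12.5 → |·| ≈ 12.54, ∠ ≈ 85.43°
pole (1 + j25·0.004) = 1 + j0.1 → |·| ≈ 1.005, ∠ ≈ 5.71°
|H| = 0.04 · 12.54 / (1.005) ≈ 0.4991
Gain = 20 log₁₀(0.4991) ≈ -6.04 dB
∠H = (85.43°) − (5.71°) = 79.72°

-6.0 dB, 79.7°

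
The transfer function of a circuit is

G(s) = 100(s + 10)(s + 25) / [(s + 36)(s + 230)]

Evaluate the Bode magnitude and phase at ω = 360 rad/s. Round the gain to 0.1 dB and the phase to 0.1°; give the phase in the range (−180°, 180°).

At s = jω = j360:
zero (s+10): 10 + j360 → |·| = √(10²+360²) = √129700 ≈ 360.14, ∠ = arctan(360/10) ≈ 88.41°
zero (s+25): 25 + j360 → |·| = √(25²+360²) = √130225 ≈ 360.87, ∠ = arctan(360/25) ≈ 86.03°
pole (s+36): 36 + j360 → |·| = √(36²+360²) = √130896 ≈ 361.8, ∠ = arctan(360/36) ≈ 84.29°
pole (s+230): 230 + j360 → |·| = √(230²+360²) = √182500 ≈ 427.2, ∠ = arctan(360/230) ≈ 57.43°
|G| = 100 · 1.2996e+05 / 1.5456e+05 ≈ 84.084
Gain = 20 log₁₀(84.084) ≈ 38.49 dB
∠G = 174.44° − 141.72° = 32.72°

38.5 dB, 32.7°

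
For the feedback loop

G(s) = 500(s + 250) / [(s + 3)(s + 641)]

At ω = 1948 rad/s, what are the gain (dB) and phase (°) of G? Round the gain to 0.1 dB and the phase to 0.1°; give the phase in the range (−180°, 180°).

-12.2 dB, -79.0°

At s = jω = j1948:
zero (s+250): 250 + j1948 → |·| = √(250²+1948²) = √3857204 ≈ 1964, ∠ = arctan(1948/250) ≈ 82.69°
pole (s+3): 3 + j1948 → |·| = √(3²+1948²) = √3794713 ≈ 1948, ∠ = arctan(1948/3) ≈ 89.91°
pole (s+641): 641 + j1948 → |·| = √(641²+1948²) = √4205585 ≈ 2050.8, ∠ = arctan(1948/641) ≈ 71.79°
|G| = 500 · 1964 / 3.995e+06 ≈ 0.24581
Gain = 20 log₁₀(0.24581) ≈ -12.19 dB
∠G = 82.69° − 161.70° = -79.01°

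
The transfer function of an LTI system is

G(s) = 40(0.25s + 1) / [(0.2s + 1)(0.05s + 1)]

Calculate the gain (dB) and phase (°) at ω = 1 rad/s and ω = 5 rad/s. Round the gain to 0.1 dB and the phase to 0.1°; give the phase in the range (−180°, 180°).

At ω = 1 rad/s:
zero (1 + j1·0.25) = 1 + j0.25 → |·| ≈ 1.0308, ∠ ≈ 14.04°
pole (1 + j1·0.2) = 1 + j0.2 → |·| ≈ 1.0198, ∠ ≈ 11.31°
pole (1 + j1·0.05) = 1 + j0.05 → |·| ≈ 1.0012, ∠ ≈ 2.86°
|G| = 40 · 1.0308 / (1.0198 · 1.0012) ≈ 40.383
Gain = 20 log₁₀(40.383) ≈ 32.12 dB
∠G = (14.04°) − (11.31° + 2.86°) = -0.13°

At ω = 5 rad/s:
zero (1 + j5·0.25) = 1 + j1.25 → |·| ≈ 1.6008, ∠ ≈ 51.34°
pole (1 + j5·0.2) = 1 + j1 → |·| ≈ 1.4142, ∠ ≈ 45.00°
pole (1 + j5·0.05) = 1 + j0.25 → |·| ≈ 1.0308, ∠ ≈ 14.04°
|G| = 40 · 1.6008 / (1.4142 · 1.0308) ≈ 43.925
Gain = 20 log₁₀(43.925) ≈ 32.85 dB
∠G = (51.34°) − (45.00° + 14.04°) = -7.70°

ω = 1: 32.1 dB, -0.1°; ω = 5: 32.9 dB, -7.7°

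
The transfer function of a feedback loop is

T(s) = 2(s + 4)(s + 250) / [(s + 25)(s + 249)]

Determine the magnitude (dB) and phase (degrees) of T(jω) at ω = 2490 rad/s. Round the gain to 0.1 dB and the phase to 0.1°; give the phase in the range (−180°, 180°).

6.0 dB, 0.5°

At s = jω = j2490:
zero (s+4): 4 + j2490 → |·| = √(4²+2490²) = √6200116 ≈ 2490, ∠ = arctan(2490/4) ≈ 89.91°
zero (s+250): 250 + j2490 → |·| = √(250²+2490²) = √6262600 ≈ 2502.5, ∠ = arctan(2490/250) ≈ 84.27°
pole (s+25): 25 + j2490 → |·| = √(25²+2490²) = √6200725 ≈ 2490.1, ∠ = arctan(2490/25) ≈ 89.42°
pole (s+249): 249 + j2490 → |·| = √(249²+2490²) = √6262101 ≈ 2502.4, ∠ = arctan(2490/249) ≈ 84.29°
|T| = 2 · 6.2312e+06 / 6.2312e+06 ≈ 2
Gain = 20 log₁₀(2) ≈ 6.02 dB
∠T = 174.18° − 173.71° = 0.47°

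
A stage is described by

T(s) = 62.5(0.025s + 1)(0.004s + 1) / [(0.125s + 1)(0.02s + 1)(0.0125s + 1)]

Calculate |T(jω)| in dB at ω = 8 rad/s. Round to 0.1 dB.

32.9 dB

At ω = 8 rad/s:
zero (1 + j8·0.025) = 1 + j0.2 → |·| ≈ 1.0198, ∠ ≈ 11.31°
zero (1 + j8·0.004) = 1 + j0.032 → |·| ≈ 1.0005, ∠ ≈ 1.83°
pole (1 + j8·0.125) = 1 + j1 → |·| ≈ 1.4142, ∠ ≈ 45.00°
pole (1 + j8·0.02) = 1 + j0.16 → |·| ≈ 1.0127, ∠ ≈ 9.09°
pole (1 + j8·0.0125) = 1 + j0.1 → |·| ≈ 1.005, ∠ ≈ 5.71°
|T| = 62.5 · 1.0198 · 1.0005 / (1.4142 · 1.0127 · 1.005) ≈ 44.305
Gain = 20 log₁₀(44.305) ≈ 32.93 dB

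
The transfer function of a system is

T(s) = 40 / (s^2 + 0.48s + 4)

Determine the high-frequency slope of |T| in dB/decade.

Each pole contributes −20 dB/decade at high frequency; each zero contributes +20 dB/decade.
Net: 0 zero(s) − 2 pole(s) → -40 dB/decade.

-40 dB/decade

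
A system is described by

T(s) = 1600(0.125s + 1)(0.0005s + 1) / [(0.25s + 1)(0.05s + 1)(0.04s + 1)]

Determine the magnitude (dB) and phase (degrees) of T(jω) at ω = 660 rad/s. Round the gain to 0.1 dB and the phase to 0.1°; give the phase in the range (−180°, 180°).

-0.3 dB, -158.2°

At ω = 660 rad/s:
zero (1 + j660·0.125) = 1 + j82.5 → |·| ≈ 82.506, ∠ ≈ 89.31°
zero (1 + j660·0.0005) = 1 + j0.33 → |·| ≈ 1.053, ∠ ≈ 18.26°
pole (1 + j660·0.25) = 1 + j165 → |·| ≈ 165, ∠ ≈ 89.65°
pole (1 + j660·0.05) = 1 + j33 → |·| ≈ 33.015, ∠ ≈ 88.26°
pole (1 + j660·0.04) = 1 + j26.4 → |·| ≈ 26.419, ∠ ≈ 87.83°
|T| = 1600 · 82.506 · 1.053 / (165 · 33.015 · 26.419) ≈ 0.96588
Gain = 20 log₁₀(0.96588) ≈ -0.30 dB
∠T = (89.31° + 18.26°) − (89.65° + 88.26° + 87.83°) = -158.17°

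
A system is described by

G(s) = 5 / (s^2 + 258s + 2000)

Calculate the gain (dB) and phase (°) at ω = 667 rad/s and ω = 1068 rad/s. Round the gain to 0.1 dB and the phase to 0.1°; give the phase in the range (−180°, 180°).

Substitute s = j667:
Numerator: 5 = 5 + j0
Denominator: (j667)^2 + 258(j667) + 2000 = -442889 + j172086
|N| = √(5² + 0²) ≈ 5, ∠N ≈ 0.00°
|D| = √(442889² + 172086²) ≈ 4.7515e+05, ∠D ≈ 158.77°
|G| = 5 / 4.7515e+05 ≈ 1.0523e-05
Gain = 20 log₁₀(1.0523e-05) ≈ -99.56 dB
∠G = 0.00° − 158.77° = -158.77°

Substitute s = j1068:
Numerator: 5 = 5 + j0
Denominator: (j1068)^2 + 258(j1068) + 2000 = -1138624 + j275544
|N| = √(5² + 0²) ≈ 5, ∠N ≈ 0.00°
|D| = √(1138624² + 275544²) ≈ 1.1715e+06, ∠D ≈ 166.40°
|G| = 5 / 1.1715e+06 ≈ 4.268e-06
Gain = 20 log₁₀(4.268e-06) ≈ -107.40 dB
∠G = 0.00° − 166.40° = -166.40°

ω = 667: -99.6 dB, -158.8°; ω = 1068: -107.4 dB, -166.4°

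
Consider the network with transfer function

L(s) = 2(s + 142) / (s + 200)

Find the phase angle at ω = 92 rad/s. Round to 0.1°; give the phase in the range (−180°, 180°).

8.2°

At s = jω = j92:
zero (s+142): 142 + j92 → |·| = √(142²+92²) = √28628 ≈ 169.2, ∠ = arctan(92/142) ≈ 32.94°
pole (s+200): 200 + j92 → |·| = √(200²+92²) = √48464 ≈ 220.15, ∠ = arctan(92/200) ≈ 24.70°
∠L = 32.94° − 24.70° = 8.24°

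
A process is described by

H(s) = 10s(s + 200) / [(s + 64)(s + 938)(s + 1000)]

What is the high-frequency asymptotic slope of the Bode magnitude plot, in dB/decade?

Each pole contributes −20 dB/decade at high frequency; each zero contributes +20 dB/decade.
Net: 2 zero(s) − 3 pole(s) → -20 dB/decade.

-20 dB/decade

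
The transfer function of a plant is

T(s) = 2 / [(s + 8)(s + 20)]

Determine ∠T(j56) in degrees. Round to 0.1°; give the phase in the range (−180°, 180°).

At s = jω = j56:
pole (s+8): 8 + j56 → |·| = √(8²+56²) = √3200 ≈ 56.569, ∠ = arctan(56/8) ≈ 81.87°
pole (s+20): 20 + j56 → |·| = √(20²+56²) = √3536 ≈ 59.464, ∠ = arctan(56/20) ≈ 70.35°
∠T = 0.00° − 152.22° = -152.22°

-152.2°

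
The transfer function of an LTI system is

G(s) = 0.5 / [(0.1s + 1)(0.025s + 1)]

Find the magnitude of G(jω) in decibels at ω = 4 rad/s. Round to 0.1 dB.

At ω = 4 rad/s:
pole (1 + j4·0.1) = 1 + j0.4 → |·| ≈ 1.077, ∠ ≈ 21.80°
pole (1 + j4·0.025) = 1 + j0.1 → |·| ≈ 1.005, ∠ ≈ 5.71°
|G| = 0.5 · 1 / (1.077 · 1.005) ≈ 0.46194
Gain = 20 log₁₀(0.46194) ≈ -6.71 dB

-6.7 dB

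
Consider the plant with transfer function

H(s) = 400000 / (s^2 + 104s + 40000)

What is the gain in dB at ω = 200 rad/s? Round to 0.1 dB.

At s = jω = j200:
quadratic: (j200)² + 104·j200 + 40000 = 0 + j20800 → |·| ≈ 20800, ∠ ≈ 90.00°
|H| = 400000 / 20800 ≈ 19.231
Gain = 20 log₁₀(19.231) ≈ 25.68 dB

25.7 dB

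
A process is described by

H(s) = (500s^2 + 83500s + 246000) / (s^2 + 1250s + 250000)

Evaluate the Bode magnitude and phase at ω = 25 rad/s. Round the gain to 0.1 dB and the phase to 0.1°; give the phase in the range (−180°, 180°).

Substitute s = j25:
Numerator: 500(j25)^2 + 83500(j25) + 246000 = -66500 + j2087500
Denominator: (j25)^2 + 1250(j25) + 250000 = 249375 + j31250
|N| = √(66500² + 2087500²) ≈ 2.0886e+06, ∠N ≈ 91.82°
|D| = √(249375² + 31250²) ≈ 2.5133e+05, ∠D ≈ 7.14°
|H| = 2.0886e+06 / 2.5133e+05 ≈ 8.3102
Gain = 20 log₁₀(8.3102) ≈ 18.39 dB
∠H = 91.82° − 7.14° = 84.68°

18.4 dB, 84.7°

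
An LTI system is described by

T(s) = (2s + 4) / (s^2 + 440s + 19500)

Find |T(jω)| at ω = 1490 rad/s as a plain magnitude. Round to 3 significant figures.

Substitute s = j1490:
Numerator: 2(j1490) + 4 = 4 + j2980
Denominator: (j1490)^2 + 440(j1490) + 19500 = -2200600 + j655600
|N| = √(4² + 2980²) ≈ 2980, ∠N ≈ 89.92°
|D| = √(2200600² + 655600²) ≈ 2.2962e+06, ∠D ≈ 163.41°
|T| = 2980 / 2.2962e+06 ≈ 0.0012978

0.00130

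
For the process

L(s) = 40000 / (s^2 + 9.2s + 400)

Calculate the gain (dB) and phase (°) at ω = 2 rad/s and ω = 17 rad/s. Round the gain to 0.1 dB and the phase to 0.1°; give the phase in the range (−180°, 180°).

At s = jω = j2:
quadratic: (j2)² + 9.2·j2 + 400 = 396 + j18.4 → |·| ≈ 396.43, ∠ ≈ 2.66°
|L| = 40000 / 396.43 ≈ 100.9
Gain = 20 log₁₀(100.9) ≈ 40.08 dB
∠L = 0.00° − 2.66° = -2.66°

At s = jω = j17:
quadratic: (j17)² + 9.2·j17 + 400 = 111 + j156.4 → |·| ≈ 191.79, ∠ ≈ 54.64°
|L| = 40000 / 191.79 ≈ 208.56
Gain = 20 log₁₀(208.56) ≈ 46.38 dB
∠L = 0.00° − 54.64° = -54.64°

ω = 2: 40.1 dB, -2.7°; ω = 17: 46.4 dB, -54.6°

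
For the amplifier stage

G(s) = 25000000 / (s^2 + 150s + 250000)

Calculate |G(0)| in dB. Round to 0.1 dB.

G(0) = 25000000 / 250000 = 100
20 log₁₀(100) ≈ 40.00 dB

40.0 dB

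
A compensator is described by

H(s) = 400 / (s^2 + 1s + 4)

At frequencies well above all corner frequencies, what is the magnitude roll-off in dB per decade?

-40 dB/decade

Each pole contributes −20 dB/decade at high frequency; each zero contributes +20 dB/decade.
Net: 0 zero(s) − 2 pole(s) → -40 dB/decade.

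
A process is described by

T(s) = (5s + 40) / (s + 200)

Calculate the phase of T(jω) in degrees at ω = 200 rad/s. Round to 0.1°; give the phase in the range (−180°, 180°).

42.7°

Substitute s = j200:
Numerator: 5(j200) + 40 = 40 + j1000
Denominator: (j200) + 200 = 200 + j200
|N| = √(40² + 1000²) ≈ 1000.8, ∠N ≈ 87.71°
|D| = √(200² + 200²) ≈ 282.84, ∠D ≈ 45.00°
∠T = 87.71° − 45.00° = 42.71°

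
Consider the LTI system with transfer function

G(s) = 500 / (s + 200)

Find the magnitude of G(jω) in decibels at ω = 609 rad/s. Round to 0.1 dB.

At s = jω = j609:
pole (s+200): 200 + j609 → |·| = √(200²+609²) = √410881 ≈ 641, ∠ = arctan(609/200) ≈ 71.82°
|G| = 500 / 641 ≈ 0.78003
Gain = 20 log₁₀(0.78003) ≈ -2.16 dB

-2.2 dB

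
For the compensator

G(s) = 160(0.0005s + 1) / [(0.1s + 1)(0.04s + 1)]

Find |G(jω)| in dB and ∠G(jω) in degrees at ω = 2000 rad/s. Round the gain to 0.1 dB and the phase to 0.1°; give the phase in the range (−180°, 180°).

At ω = 2000 rad/s:
zero (1 + j2000·0.0005) = 1 + j1 → |·| ≈ 1.4142, ∠ ≈ 45.00°
pole (1 + j2000·0.1) = 1 + j200 → |·| ≈ 200, ∠ ≈ 89.71°
pole (1 + j2000·0.04) = 1 + j80 → |·| ≈ 80.006, ∠ ≈ 89.28°
|G| = 160 · 1.4142 / (200 · 80.006) ≈ 0.014141
Gain = 20 log₁₀(0.014141) ≈ -36.99 dB
∠G = (45.00°) − (89.71° + 89.28°) = -133.99°

-37.0 dB, -134.0°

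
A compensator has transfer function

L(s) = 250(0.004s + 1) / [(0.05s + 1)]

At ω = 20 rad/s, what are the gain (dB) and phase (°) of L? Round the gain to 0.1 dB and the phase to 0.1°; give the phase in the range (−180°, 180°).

45.0 dB, -40.4°

At ω = 20 rad/s:
zero (1 + j20·0.004) = 1 + j0.08 → |·| ≈ 1.0032, ∠ ≈ 4.57°
pole (1 + j20·0.05) = 1 + j1 → |·| ≈ 1.4142, ∠ ≈ 45.00°
|L| = 250 · 1.0032 / (1.4142) ≈ 177.34
Gain = 20 log₁₀(177.34) ≈ 44.98 dB
∠L = (4.57°) − (45.00°) = -40.43°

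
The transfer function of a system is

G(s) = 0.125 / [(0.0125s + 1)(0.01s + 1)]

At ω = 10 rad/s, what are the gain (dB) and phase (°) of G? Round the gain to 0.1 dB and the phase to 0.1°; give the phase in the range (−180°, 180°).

-18.2 dB, -12.8°

At ω = 10 rad/s:
pole (1 + j10·0.0125) = 1 + j0.125 → |·| ≈ 1.0078, ∠ ≈ 7.13°
pole (1 + j10·0.01) = 1 + j0.1 → |·| ≈ 1.005, ∠ ≈ 5.71°
|G| = 0.125 · 1 / (1.0078 · 1.005) ≈ 0.12342
Gain = 20 log₁₀(0.12342) ≈ -18.17 dB
∠G = (0°) − (7.13° + 5.71°) = -12.84°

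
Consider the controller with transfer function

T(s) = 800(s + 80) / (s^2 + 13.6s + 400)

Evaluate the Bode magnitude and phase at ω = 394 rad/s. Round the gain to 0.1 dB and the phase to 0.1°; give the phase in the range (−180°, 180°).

At s = jω = j394:
zero (s+80): 80 + j394 → |·| = √(80²+394²) = √161636 ≈ 402.04, ∠ = arctan(394/80) ≈ 78.52°
quadratic: (j394)² + 13.6·j394 + 400 = -154836 + j5358.4 → |·| ≈ 1.5493e+05, ∠ ≈ 178.02°
|T| = 800 · 402.04 / 1.5493e+05 ≈ 2.076
Gain = 20 log₁₀(2.076) ≈ 6.34 dB
∠T = 78.52° − 178.02° = -99.50°

6.3 dB, -99.5°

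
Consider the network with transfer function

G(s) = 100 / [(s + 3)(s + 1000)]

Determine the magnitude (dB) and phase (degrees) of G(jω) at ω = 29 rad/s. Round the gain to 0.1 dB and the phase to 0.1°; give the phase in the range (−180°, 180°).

-49.3 dB, -85.8°

At s = jω = j29:
pole (s+3): 3 + j29 → |·| = √(3²+29²) = √850 ≈ 29.155, ∠ = arctan(29/3) ≈ 84.09°
pole (s+1000): 1000 + j29 → |·| = √(1000²+29²) = √1000841 ≈ 1000.4, ∠ = arctan(29/1000) ≈ 1.66°
|G| = 100 / 29167 ≈ 0.0034285
Gain = 20 log₁₀(0.0034285) ≈ -49.30 dB
∠G = 0.00° − 85.75° = -85.75°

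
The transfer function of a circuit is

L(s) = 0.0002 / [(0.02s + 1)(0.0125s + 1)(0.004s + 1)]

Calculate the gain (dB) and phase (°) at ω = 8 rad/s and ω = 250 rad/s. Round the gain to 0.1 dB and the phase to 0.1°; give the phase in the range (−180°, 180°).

At ω = 8 rad/s:
pole (1 + j8·0.02) = 1 + j0.16 → |·| ≈ 1.0127, ∠ ≈ 9.09°
pole (1 + j8·0.0125) = 1 + j0.1 → |·| ≈ 1.005, ∠ ≈ 5.71°
pole (1 + j8·0.004) = 1 + j0.032 → |·| ≈ 1.0005, ∠ ≈ 1.83°
|L| = 0.0002 · 1 / (1.0127 · 1.005 · 1.0005) ≈ 0.00019641
Gain = 20 log₁₀(0.00019641) ≈ -74.14 dB
∠L = (0°) − (9.09° + 5.71° + 1.83°) = -16.63°

At ω = 250 rad/s:
pole (1 + j250·0.02) = 1 + j5 → |·| ≈ 5.099, ∠ ≈ 78.69°
pole (1 + j250·0.0125) = 1 + j3.125 → |·| ≈ 3.2811, ∠ ≈ 72.26°
pole (1 + j250·0.004) = 1 + j1 → |·| ≈ 1.4142, ∠ ≈ 45.00°
|L| = 0.0002 · 1 / (5.099 · 3.2811 · 1.4142) ≈ 8.4531e-06
Gain = 20 log₁₀(8.4531e-06) ≈ -101.46 dB
∠L = (0°) − (78.69° + 72.26° + 45.00°) = -195.95° ≡ 164.05° (principal value)

ω = 8: -74.1 dB, -16.6°; ω = 250: -101.5 dB, 164.1°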